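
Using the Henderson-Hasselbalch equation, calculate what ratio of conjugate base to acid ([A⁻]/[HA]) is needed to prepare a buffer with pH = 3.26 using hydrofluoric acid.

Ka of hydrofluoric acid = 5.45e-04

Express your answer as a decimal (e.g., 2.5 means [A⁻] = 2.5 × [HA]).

pKa = -log(5.45e-04) = 3.2636. pH = pKa + log([A⁻]/[HA]), so log([A⁻]/[HA]) = pH − pKa = 3.26 − 3.2636 = -0.0036. [A⁻]/[HA] = 10^(-0.0036) = 0.992

[A⁻]/[HA] = 0.992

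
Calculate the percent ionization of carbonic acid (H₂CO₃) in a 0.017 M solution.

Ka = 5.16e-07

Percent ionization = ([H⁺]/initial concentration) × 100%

Using Ka equilibrium: x² + Ka×x - Ka×C = 0. Solving: [H⁺] = 9.3401e-05. Percent = (9.3401e-05/0.017) × 100

Percent ionization = 0.549%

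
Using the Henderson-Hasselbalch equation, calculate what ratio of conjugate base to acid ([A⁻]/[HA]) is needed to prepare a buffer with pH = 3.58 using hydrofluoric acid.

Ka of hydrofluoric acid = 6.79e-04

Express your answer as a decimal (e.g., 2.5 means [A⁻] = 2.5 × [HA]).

pKa = -log(6.79e-04) = 3.1681. pH = pKa + log([A⁻]/[HA]), so log([A⁻]/[HA]) = pH − pKa = 3.58 − 3.1681 = 0.4119. [A⁻]/[HA] = 10^(0.4119) = 2.58

[A⁻]/[HA] = 2.58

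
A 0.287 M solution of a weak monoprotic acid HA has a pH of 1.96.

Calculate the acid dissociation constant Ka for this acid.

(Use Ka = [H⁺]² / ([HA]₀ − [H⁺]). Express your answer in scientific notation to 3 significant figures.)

[H⁺] = 10^(−pH) = 10^(−1.96) = 1.096e-02 M. For HA ⇌ H⁺ + A⁻, Ka = [H⁺][A⁻]/[HA] = [H⁺]² / ([HA]₀ − [H⁺]) = (1.096e-02)² / (0.287 − 1.096e-02) = 4.36e-04.

K_a = 4.36e-04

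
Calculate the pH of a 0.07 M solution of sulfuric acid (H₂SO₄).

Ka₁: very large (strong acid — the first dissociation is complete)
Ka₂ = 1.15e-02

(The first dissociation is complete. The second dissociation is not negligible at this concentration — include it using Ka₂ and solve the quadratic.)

First dissociation is complete: [H⁺]₀ = [HSO₄⁻]₀ = C = 0.07 M. Second dissociation HSO₄⁻ ⇌ H⁺ + SO₄²⁻: let x = [SO₄²⁻]. Ka₂ = (C + x)·x / (C − x) = 1.15e-02 → x² + (C + Ka₂)·x − Ka₂·C = 0 → x² + 0.08150·x − 8.050e-04 = 0. x = (−0.08150 + √(0.08150² + 4 × 8.050e-04)) / 2 = 8.9044e-03 M. [H⁺] = C + x = 0.07 + 8.9044e-03 = 7.8904e-02 M. pH = -log(7.8904e-02) = 1.10.

pH = 1.10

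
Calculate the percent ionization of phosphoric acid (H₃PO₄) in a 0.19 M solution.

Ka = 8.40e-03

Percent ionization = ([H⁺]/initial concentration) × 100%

Using Ka equilibrium: x² + Ka×x - Ka×C = 0. Solving: [H⁺] = 3.5970e-02. Percent = (3.5970e-02/0.19) × 100

Percent ionization = 18.9%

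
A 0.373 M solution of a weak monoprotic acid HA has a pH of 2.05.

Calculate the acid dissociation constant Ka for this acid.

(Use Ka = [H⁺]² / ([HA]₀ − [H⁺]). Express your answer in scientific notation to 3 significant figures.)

[H⁺] = 10^(−pH) = 10^(−2.05) = 8.913e-03 M. For HA ⇌ H⁺ + A⁻, Ka = [H⁺][A⁻]/[HA] = [H⁺]² / ([HA]₀ − [H⁺]) = (8.913e-03)² / (0.373 − 8.913e-03) = 2.18e-04.

K_a = 2.18e-04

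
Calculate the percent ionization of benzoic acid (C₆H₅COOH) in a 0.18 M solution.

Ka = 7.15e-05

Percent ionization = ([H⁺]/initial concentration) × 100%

Using Ka equilibrium: x² + Ka×x - Ka×C = 0. Solving: [H⁺] = 3.5519e-03. Percent = (3.5519e-03/0.18) × 100

Percent ionization = 1.97%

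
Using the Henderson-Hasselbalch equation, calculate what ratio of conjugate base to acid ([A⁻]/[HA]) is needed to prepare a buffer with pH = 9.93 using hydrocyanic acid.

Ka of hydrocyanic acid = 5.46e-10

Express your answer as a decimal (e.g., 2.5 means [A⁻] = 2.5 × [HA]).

pKa = -log(5.46e-10) = 9.2628. pH = pKa + log([A⁻]/[HA]), so log([A⁻]/[HA]) = pH − pKa = 9.93 − 9.2628 = 0.6672. [A⁻]/[HA] = 10^(0.6672) = 4.65

[A⁻]/[HA] = 4.65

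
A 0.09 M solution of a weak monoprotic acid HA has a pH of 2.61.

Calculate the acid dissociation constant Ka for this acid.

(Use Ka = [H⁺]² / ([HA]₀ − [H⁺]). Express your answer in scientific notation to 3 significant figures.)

[H⁺] = 10^(−pH) = 10^(−2.61) = 2.455e-03 M. For HA ⇌ H⁺ + A⁻, Ka = [H⁺][A⁻]/[HA] = [H⁺]² / ([HA]₀ − [H⁺]) = (2.455e-03)² / (0.09 − 2.455e-03) = 6.88e-05.

K_a = 6.88e-05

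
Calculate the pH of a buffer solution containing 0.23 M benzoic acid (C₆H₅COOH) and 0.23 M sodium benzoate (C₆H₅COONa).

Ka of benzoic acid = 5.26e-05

pKa = -log(5.26e-05) = 4.28. pH = pKa + log([A⁻]/[HA]) = 4.28 + log(0.23/0.23)

pH = 4.28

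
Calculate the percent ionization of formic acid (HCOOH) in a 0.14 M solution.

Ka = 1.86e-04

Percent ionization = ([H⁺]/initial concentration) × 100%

Using Ka equilibrium: x² + Ka×x - Ka×C = 0. Solving: [H⁺] = 5.0108e-03. Percent = (5.0108e-03/0.14) × 100

Percent ionization = 3.58%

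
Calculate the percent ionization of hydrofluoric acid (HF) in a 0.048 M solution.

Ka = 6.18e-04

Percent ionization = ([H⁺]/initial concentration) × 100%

Using Ka equilibrium: x² + Ka×x - Ka×C = 0. Solving: [H⁺] = 5.1462e-03. Percent = (5.1462e-03/0.048) × 100

Percent ionization = 10.7%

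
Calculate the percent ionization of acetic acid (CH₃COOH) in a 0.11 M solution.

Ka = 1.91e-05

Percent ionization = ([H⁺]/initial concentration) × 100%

Using Ka equilibrium: x² + Ka×x - Ka×C = 0. Solving: [H⁺] = 1.4400e-03. Percent = (1.4400e-03/0.11) × 100

Percent ionization = 1.31%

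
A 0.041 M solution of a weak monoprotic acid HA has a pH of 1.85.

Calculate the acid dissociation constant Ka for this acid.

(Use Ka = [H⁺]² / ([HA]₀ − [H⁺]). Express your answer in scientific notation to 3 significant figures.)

[H⁺] = 10^(−pH) = 10^(−1.85) = 1.413e-02 M. For HA ⇌ H⁺ + A⁻, Ka = [H⁺][A⁻]/[HA] = [H⁺]² / ([HA]₀ − [H⁺]) = (1.413e-02)² / (0.041 − 1.413e-02) = 7.42e-03.

K_a = 7.42e-03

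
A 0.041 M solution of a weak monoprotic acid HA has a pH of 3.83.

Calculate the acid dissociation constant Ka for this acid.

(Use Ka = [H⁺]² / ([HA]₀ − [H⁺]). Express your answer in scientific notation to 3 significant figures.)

[H⁺] = 10^(−pH) = 10^(−3.83) = 1.479e-04 M. For HA ⇌ H⁺ + A⁻, Ka = [H⁺][A⁻]/[HA] = [H⁺]² / ([HA]₀ − [H⁺]) = (1.479e-04)² / (0.041 − 1.479e-04) = 5.36e-07.

K_a = 5.36e-07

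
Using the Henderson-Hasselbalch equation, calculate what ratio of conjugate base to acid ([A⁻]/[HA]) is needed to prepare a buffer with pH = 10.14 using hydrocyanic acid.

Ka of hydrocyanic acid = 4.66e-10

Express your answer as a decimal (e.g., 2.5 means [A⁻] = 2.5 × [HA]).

pKa = -log(4.66e-10) = 9.3316. pH = pKa + log([A⁻]/[HA]), so log([A⁻]/[HA]) = pH − pKa = 10.14 − 9.3316 = 0.8084. [A⁻]/[HA] = 10^(0.8084) = 6.43

[A⁻]/[HA] = 6.43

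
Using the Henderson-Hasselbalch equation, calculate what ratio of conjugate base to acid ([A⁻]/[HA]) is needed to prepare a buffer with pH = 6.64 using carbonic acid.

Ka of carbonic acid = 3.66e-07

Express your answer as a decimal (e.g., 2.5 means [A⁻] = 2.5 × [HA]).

pKa = -log(3.66e-07) = 6.4365. pH = pKa + log([A⁻]/[HA]), so log([A⁻]/[HA]) = pH − pKa = 6.64 − 6.4365 = 0.2035. [A⁻]/[HA] = 10^(0.2035) = 1.60

[A⁻]/[HA] = 1.60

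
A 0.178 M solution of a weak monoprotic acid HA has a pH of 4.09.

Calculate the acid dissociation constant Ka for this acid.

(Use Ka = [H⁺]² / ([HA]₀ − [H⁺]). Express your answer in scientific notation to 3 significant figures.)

[H⁺] = 10^(−pH) = 10^(−4.09) = 8.128e-05 M. For HA ⇌ H⁺ + A⁻, Ka = [H⁺][A⁻]/[HA] = [H⁺]² / ([HA]₀ − [H⁺]) = (8.128e-05)² / (0.178 − 8.128e-05) = 3.71e-08.

K_a = 3.71e-08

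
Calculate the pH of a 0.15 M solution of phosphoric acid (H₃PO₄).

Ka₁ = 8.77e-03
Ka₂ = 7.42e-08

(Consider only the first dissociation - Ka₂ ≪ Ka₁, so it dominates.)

First dissociation dominates. From Ka₁ = [H⁺][HA⁻]/[H₂A], x² + Ka₁·x − Ka₁·C = 0 with C = 0.15 M and Ka₁ = 8.77e-03. Solving: [H⁺] = (−Ka₁ + √(Ka₁² + 4·Ka₁·C)) / 2 = 3.2149e-02 M. pH = -log(3.2149e-02) = 1.49.

pH = 1.49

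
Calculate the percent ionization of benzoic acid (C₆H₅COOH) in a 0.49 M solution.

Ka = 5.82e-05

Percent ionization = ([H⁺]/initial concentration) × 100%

Using Ka equilibrium: x² + Ka×x - Ka×C = 0. Solving: [H⁺] = 5.3112e-03. Percent = (5.3112e-03/0.49) × 100

Percent ionization = 1.08%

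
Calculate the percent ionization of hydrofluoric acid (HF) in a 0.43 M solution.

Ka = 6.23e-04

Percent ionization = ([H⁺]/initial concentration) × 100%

Using Ka equilibrium: x² + Ka×x - Ka×C = 0. Solving: [H⁺] = 1.6059e-02. Percent = (1.6059e-02/0.43) × 100

Percent ionization = 3.73%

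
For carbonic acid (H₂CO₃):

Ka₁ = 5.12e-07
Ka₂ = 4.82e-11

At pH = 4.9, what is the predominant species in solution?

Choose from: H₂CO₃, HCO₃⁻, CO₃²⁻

pKa₁ = 6.29, pKa₂ = 10.32. For a polyprotic acid the predominant species crosses at each pKa: below pKa_n the protonated form dominates, above it the deprotonated form does. At pH = 4.9, the predominant species is H₂CO₃.

H₂CO₃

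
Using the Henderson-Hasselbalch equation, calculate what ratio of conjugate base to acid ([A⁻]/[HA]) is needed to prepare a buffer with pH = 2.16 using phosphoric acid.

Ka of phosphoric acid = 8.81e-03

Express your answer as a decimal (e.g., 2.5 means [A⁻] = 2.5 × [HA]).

pKa = -log(8.81e-03) = 2.0550. pH = pKa + log([A⁻]/[HA]), so log([A⁻]/[HA]) = pH − pKa = 2.16 − 2.0550 = 0.1050. [A⁻]/[HA] = 10^(0.1050) = 1.27

[A⁻]/[HA] = 1.27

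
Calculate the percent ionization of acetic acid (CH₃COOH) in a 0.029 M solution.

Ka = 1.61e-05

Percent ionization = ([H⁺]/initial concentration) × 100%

Using Ka equilibrium: x² + Ka×x - Ka×C = 0. Solving: [H⁺] = 6.7530e-04. Percent = (6.7530e-04/0.029) × 100

Percent ionization = 2.33%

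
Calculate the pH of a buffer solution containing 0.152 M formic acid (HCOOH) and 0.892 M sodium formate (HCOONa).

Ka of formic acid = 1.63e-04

pKa = -log(1.63e-04) = 3.79. pH = pKa + log([A⁻]/[HA]) = 3.79 + log(0.892/0.152)

pH = 4.56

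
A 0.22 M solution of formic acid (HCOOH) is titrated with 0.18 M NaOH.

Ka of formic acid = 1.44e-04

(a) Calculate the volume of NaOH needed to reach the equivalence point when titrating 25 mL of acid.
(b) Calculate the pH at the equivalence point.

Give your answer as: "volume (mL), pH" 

moles acid = 0.22 × 25/1000 = 0.0055 mol; V_base = moles/0.18 × 1000 = 30.6 mL. At equivalence only the conjugate base is present: [A⁻] = 0.0055/0.056 = 9.9000e-02 M. Kb = Kw/Ka = 6.94e-11; [OH⁻] = √(Kb × [A⁻]) = 2.6220e-06; pOH = 5.58; pH = 14 - pOH = 8.42.

V = 30.6 mL, pH = 8.42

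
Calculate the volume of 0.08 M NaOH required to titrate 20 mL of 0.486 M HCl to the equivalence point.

At equivalence: moles acid = moles base. moles HCl = 0.486 × 20/1000 = 0.00972 mol. V_base = moles / 0.08 × 1000 = 121.5 mL.

V_{base} = 121.5 mL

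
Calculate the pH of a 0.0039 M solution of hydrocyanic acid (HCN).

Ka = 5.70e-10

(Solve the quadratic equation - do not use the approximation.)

x² + Ka×x - Ka×C = 0. Using quadratic formula: [H⁺] = 1.4907e-06

pH = 5.83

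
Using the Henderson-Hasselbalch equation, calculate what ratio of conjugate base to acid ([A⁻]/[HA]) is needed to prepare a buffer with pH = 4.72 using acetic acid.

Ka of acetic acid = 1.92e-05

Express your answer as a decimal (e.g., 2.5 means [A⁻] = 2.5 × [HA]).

pKa = -log(1.92e-05) = 4.7167. pH = pKa + log([A⁻]/[HA]), so log([A⁻]/[HA]) = pH − pKa = 4.72 − 4.7167 = 0.0033. [A⁻]/[HA] = 10^(0.0033) = 1.01

[A⁻]/[HA] = 1.01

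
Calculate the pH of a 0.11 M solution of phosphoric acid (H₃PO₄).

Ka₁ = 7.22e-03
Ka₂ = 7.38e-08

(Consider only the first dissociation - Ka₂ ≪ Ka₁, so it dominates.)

First dissociation dominates. From Ka₁ = [H⁺][HA⁻]/[H₂A], x² + Ka₁·x − Ka₁·C = 0 with C = 0.11 M and Ka₁ = 7.22e-03. Solving: [H⁺] = (−Ka₁ + √(Ka₁² + 4·Ka₁·C)) / 2 = 2.4802e-02 M. pH = -log(2.4802e-02) = 1.61.

pH = 1.61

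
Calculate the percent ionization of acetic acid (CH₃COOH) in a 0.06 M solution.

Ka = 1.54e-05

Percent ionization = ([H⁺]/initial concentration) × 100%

Using Ka equilibrium: x² + Ka×x - Ka×C = 0. Solving: [H⁺] = 9.5358e-04. Percent = (9.5358e-04/0.06) × 100

Percent ionization = 1.59%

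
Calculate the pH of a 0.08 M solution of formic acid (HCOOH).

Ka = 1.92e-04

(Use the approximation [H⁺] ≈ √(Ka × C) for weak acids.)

[H⁺] = √(Ka × C) = √(1.92e-04 × 0.08) = 3.9192e-03. pH = -log(3.9192e-03)

pH = 2.41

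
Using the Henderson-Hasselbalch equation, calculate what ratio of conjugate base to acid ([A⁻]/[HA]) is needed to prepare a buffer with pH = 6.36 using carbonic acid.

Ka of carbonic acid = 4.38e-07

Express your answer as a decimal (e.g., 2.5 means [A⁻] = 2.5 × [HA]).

pKa = -log(4.38e-07) = 6.3585. pH = pKa + log([A⁻]/[HA]), so log([A⁻]/[HA]) = pH − pKa = 6.36 − 6.3585 = 0.0015. [A⁻]/[HA] = 10^(0.0015) = 1.00

[A⁻]/[HA] = 1.00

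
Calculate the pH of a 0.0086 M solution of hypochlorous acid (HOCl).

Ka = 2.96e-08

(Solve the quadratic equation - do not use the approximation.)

x² + Ka×x - Ka×C = 0. Using quadratic formula: [H⁺] = 1.5940e-05

pH = 4.80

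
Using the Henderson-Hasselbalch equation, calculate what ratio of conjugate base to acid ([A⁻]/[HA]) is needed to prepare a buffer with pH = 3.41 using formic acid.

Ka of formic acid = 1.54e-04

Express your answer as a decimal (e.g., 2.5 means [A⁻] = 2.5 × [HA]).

pKa = -log(1.54e-04) = 3.8125. pH = pKa + log([A⁻]/[HA]), so log([A⁻]/[HA]) = pH − pKa = 3.41 − 3.8125 = -0.4025. [A⁻]/[HA] = 10^(-0.4025) = 0.396

[A⁻]/[HA] = 0.396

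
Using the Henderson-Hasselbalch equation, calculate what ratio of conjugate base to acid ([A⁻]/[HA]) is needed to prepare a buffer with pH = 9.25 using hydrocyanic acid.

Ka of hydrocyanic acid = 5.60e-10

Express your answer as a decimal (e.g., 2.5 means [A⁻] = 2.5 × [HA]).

pKa = -log(5.60e-10) = 9.2518. pH = pKa + log([A⁻]/[HA]), so log([A⁻]/[HA]) = pH − pKa = 9.25 − 9.2518 = -0.0018. [A⁻]/[HA] = 10^(-0.0018) = 0.996

[A⁻]/[HA] = 0.996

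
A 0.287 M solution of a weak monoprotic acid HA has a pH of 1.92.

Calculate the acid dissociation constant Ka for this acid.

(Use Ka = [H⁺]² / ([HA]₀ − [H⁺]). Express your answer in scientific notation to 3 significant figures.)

[H⁺] = 10^(−pH) = 10^(−1.92) = 1.202e-02 M. For HA ⇌ H⁺ + A⁻, Ka = [H⁺][A⁻]/[HA] = [H⁺]² / ([HA]₀ − [H⁺]) = (1.202e-02)² / (0.287 − 1.202e-02) = 5.26e-04.

K_a = 5.26e-04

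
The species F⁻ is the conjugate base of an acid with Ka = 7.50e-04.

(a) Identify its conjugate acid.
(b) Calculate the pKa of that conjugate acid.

(a) The conjugate acid is formed by adding one H⁺ to F⁻, giving HF. (b) pKa = -log(Ka) = -log(7.50e-04) = 3.12.

Conjugate acid: HF; pK_a = 3.12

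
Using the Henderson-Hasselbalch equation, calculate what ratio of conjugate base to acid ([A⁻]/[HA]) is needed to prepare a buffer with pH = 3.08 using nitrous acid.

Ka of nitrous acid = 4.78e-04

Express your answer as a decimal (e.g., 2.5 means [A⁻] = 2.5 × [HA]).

pKa = -log(4.78e-04) = 3.3206. pH = pKa + log([A⁻]/[HA]), so log([A⁻]/[HA]) = pH − pKa = 3.08 − 3.3206 = -0.2406. [A⁻]/[HA] = 10^(-0.2406) = 0.575

[A⁻]/[HA] = 0.575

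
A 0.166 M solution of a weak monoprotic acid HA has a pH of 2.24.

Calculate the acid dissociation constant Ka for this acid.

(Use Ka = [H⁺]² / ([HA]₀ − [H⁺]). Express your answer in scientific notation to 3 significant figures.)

[H⁺] = 10^(−pH) = 10^(−2.24) = 5.754e-03 M. For HA ⇌ H⁺ + A⁻, Ka = [H⁺][A⁻]/[HA] = [H⁺]² / ([HA]₀ − [H⁺]) = (5.754e-03)² / (0.166 − 5.754e-03) = 2.07e-04.

K_a = 2.07e-04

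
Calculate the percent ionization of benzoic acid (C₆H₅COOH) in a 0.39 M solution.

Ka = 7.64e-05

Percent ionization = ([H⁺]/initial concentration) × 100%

Using Ka equilibrium: x² + Ka×x - Ka×C = 0. Solving: [H⁺] = 5.4205e-03. Percent = (5.4205e-03/0.39) × 100

Percent ionization = 1.39%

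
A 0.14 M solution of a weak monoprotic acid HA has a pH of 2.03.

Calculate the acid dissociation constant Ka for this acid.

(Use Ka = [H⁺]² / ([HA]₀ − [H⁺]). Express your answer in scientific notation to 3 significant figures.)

[H⁺] = 10^(−pH) = 10^(−2.03) = 9.333e-03 M. For HA ⇌ H⁺ + A⁻, Ka = [H⁺][A⁻]/[HA] = [H⁺]² / ([HA]₀ − [H⁺]) = (9.333e-03)² / (0.14 − 9.333e-03) = 6.67e-04.

K_a = 6.67e-04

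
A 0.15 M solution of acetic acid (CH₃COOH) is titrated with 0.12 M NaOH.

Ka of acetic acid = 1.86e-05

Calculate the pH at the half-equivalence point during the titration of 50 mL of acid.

At half-equivalence [HA] = [A⁻], so Henderson-Hasselbalch gives pH = pKa = -log(1.86e-05) = 4.73.

pH = pKa = 4.73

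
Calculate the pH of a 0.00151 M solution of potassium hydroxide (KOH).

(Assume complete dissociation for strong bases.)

[OH⁻] = 0.00151 M for strong base. pOH = -log[OH⁻] = 2.82, pH = 14 - pOH

pH = 11.18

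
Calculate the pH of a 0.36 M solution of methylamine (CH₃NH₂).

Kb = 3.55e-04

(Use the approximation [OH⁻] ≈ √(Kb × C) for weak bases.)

[OH⁻] = √(Kb × C) = √(3.55e-04 × 0.36) = 1.1305e-02. pOH = 1.95, pH = 14 - pOH

pH = 12.05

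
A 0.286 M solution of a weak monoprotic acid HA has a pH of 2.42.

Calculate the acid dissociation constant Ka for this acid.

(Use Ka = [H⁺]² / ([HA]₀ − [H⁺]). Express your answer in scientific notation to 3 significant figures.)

[H⁺] = 10^(−pH) = 10^(−2.42) = 3.802e-03 M. For HA ⇌ H⁺ + A⁻, Ka = [H⁺][A⁻]/[HA] = [H⁺]² / ([HA]₀ − [H⁺]) = (3.802e-03)² / (0.286 − 3.802e-03) = 5.12e-05.

K_a = 5.12e-05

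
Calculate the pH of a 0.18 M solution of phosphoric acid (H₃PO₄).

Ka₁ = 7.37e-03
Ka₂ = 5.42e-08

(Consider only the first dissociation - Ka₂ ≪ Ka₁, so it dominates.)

First dissociation dominates. From Ka₁ = [H⁺][HA⁻]/[H₂A], x² + Ka₁·x − Ka₁·C = 0 with C = 0.18 M and Ka₁ = 7.37e-03. Solving: [H⁺] = (−Ka₁ + √(Ka₁² + 4·Ka₁·C)) / 2 = 3.2923e-02 M. pH = -log(3.2923e-02) = 1.48.

pH = 1.48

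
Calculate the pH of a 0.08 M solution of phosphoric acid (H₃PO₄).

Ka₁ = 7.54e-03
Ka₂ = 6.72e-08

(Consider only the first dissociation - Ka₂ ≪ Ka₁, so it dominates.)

First dissociation dominates. From Ka₁ = [H⁺][HA⁻]/[H₂A], x² + Ka₁·x − Ka₁·C = 0 with C = 0.08 M and Ka₁ = 7.54e-03. Solving: [H⁺] = (−Ka₁ + √(Ka₁² + 4·Ka₁·C)) / 2 = 2.1078e-02 M. pH = -log(2.1078e-02) = 1.68.

pH = 1.68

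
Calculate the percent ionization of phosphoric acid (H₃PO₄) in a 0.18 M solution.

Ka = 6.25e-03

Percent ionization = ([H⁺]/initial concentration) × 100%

Using Ka equilibrium: x² + Ka×x - Ka×C = 0. Solving: [H⁺] = 3.0561e-02. Percent = (3.0561e-02/0.18) × 100

Percent ionization = 17%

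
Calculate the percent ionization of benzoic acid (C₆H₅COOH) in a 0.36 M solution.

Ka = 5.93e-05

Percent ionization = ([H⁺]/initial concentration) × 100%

Using Ka equilibrium: x² + Ka×x - Ka×C = 0. Solving: [H⁺] = 4.5908e-03. Percent = (4.5908e-03/0.36) × 100

Percent ionization = 1.28%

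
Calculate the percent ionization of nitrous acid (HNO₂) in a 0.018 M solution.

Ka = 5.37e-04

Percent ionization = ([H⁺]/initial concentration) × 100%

Using Ka equilibrium: x² + Ka×x - Ka×C = 0. Solving: [H⁺] = 2.8521e-03. Percent = (2.8521e-03/0.018) × 100

Percent ionization = 15.8%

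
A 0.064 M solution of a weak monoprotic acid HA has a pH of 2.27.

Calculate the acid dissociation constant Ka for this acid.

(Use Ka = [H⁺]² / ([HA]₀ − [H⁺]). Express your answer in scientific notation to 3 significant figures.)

[H⁺] = 10^(−pH) = 10^(−2.27) = 5.370e-03 M. For HA ⇌ H⁺ + A⁻, Ka = [H⁺][A⁻]/[HA] = [H⁺]² / ([HA]₀ − [H⁺]) = (5.370e-03)² / (0.064 − 5.370e-03) = 4.92e-04.

K_a = 4.92e-04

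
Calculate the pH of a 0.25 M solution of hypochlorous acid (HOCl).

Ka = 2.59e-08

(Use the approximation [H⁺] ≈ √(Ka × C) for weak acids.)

[H⁺] = √(Ka × C) = √(2.59e-08 × 0.25) = 8.0467e-05. pH = -log(8.0467e-05)

pH = 4.09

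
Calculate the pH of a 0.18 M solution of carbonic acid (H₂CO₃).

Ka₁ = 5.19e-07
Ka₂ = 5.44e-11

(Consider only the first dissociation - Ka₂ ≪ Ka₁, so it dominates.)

First dissociation dominates. From Ka₁ = [H⁺][HA⁻]/[H₂A], x² + Ka₁·x − Ka₁·C = 0 with C = 0.18 M and Ka₁ = 5.19e-07. Solving: [H⁺] = (−Ka₁ + √(Ka₁² + 4·Ka₁·C)) / 2 = 3.0539e-04 M. pH = -log(3.0539e-04) = 3.52.

pH = 3.52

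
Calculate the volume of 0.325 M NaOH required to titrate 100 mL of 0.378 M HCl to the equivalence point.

At equivalence: moles acid = moles base. moles HCl = 0.378 × 100/1000 = 0.0378 mol. V_base = moles / 0.325 × 1000 = 116.3 mL.

V_{base} = 116.3 mL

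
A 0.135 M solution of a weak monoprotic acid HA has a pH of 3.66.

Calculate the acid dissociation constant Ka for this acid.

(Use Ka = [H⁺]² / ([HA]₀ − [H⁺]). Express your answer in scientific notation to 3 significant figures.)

[H⁺] = 10^(−pH) = 10^(−3.66) = 2.188e-04 M. For HA ⇌ H⁺ + A⁻, Ka = [H⁺][A⁻]/[HA] = [H⁺]² / ([HA]₀ − [H⁺]) = (2.188e-04)² / (0.135 − 2.188e-04) = 3.55e-07.

K_a = 3.55e-07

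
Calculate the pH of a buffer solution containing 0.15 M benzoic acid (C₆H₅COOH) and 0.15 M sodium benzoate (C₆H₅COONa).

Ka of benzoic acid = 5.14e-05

pKa = -log(5.14e-05) = 4.29. pH = pKa + log([A⁻]/[HA]) = 4.29 + log(0.15/0.15)

pH = 4.29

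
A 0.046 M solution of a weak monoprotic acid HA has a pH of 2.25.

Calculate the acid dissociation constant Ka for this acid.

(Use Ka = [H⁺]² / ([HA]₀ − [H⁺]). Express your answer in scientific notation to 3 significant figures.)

[H⁺] = 10^(−pH) = 10^(−2.25) = 5.623e-03 M. For HA ⇌ H⁺ + A⁻, Ka = [H⁺][A⁻]/[HA] = [H⁺]² / ([HA]₀ − [H⁺]) = (5.623e-03)² / (0.046 − 5.623e-03) = 7.83e-04.

K_a = 7.83e-04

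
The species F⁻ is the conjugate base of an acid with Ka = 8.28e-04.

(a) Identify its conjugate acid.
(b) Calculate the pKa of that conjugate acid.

(a) The conjugate acid is formed by adding one H⁺ to F⁻, giving HF. (b) pKa = -log(Ka) = -log(8.28e-04) = 3.08.

Conjugate acid: HF; pK_a = 3.08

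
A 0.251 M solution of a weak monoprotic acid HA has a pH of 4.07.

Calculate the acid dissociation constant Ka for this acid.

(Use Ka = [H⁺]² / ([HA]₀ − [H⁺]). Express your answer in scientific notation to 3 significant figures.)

[H⁺] = 10^(−pH) = 10^(−4.07) = 8.511e-05 M. For HA ⇌ H⁺ + A⁻, Ka = [H⁺][A⁻]/[HA] = [H⁺]² / ([HA]₀ − [H⁺]) = (8.511e-05)² / (0.251 − 8.511e-05) = 2.89e-08.

K_a = 2.89e-08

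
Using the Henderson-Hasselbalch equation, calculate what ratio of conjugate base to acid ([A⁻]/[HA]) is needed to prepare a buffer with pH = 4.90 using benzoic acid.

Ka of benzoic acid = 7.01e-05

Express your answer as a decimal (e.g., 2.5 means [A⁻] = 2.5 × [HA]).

pKa = -log(7.01e-05) = 4.1543. pH = pKa + log([A⁻]/[HA]), so log([A⁻]/[HA]) = pH − pKa = 4.90 − 4.1543 = 0.7457. [A⁻]/[HA] = 10^(0.7457) = 5.57

[A⁻]/[HA] = 5.57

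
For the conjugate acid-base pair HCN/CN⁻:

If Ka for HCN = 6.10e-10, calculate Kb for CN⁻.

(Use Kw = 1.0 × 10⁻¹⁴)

For a conjugate pair Ka × Kb = Kw, so Kb = Kw/Ka = 1.0 × 10⁻¹⁴ / 6.10e-10 = 1.64e-05.

K_b = 1.64e-05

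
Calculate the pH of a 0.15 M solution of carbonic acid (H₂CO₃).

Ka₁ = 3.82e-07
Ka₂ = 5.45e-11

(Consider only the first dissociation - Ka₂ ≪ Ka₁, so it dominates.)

First dissociation dominates. From Ka₁ = [H⁺][HA⁻]/[H₂A], x² + Ka₁·x − Ka₁·C = 0 with C = 0.15 M and Ka₁ = 3.82e-07. Solving: [H⁺] = (−Ka₁ + √(Ka₁² + 4·Ka₁·C)) / 2 = 2.3918e-04 M. pH = -log(2.3918e-04) = 3.62.

pH = 3.62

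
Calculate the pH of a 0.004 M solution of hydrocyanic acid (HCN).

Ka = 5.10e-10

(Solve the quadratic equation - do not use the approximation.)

x² + Ka×x - Ka×C = 0. Using quadratic formula: [H⁺] = 1.4280e-06

pH = 5.85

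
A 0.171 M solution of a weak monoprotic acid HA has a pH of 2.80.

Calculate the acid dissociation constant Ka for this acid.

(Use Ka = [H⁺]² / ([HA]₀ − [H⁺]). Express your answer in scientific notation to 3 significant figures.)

[H⁺] = 10^(−pH) = 10^(−2.80) = 1.585e-03 M. For HA ⇌ H⁺ + A⁻, Ka = [H⁺][A⁻]/[HA] = [H⁺]² / ([HA]₀ − [H⁺]) = (1.585e-03)² / (0.171 − 1.585e-03) = 1.48e-05.

K_a = 1.48e-05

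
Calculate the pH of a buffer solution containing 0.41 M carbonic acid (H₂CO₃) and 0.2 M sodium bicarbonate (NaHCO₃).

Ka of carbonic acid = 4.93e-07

pKa = -log(4.93e-07) = 6.31. pH = pKa + log([A⁻]/[HA]) = 6.31 + log(0.2/0.41)

pH = 6.00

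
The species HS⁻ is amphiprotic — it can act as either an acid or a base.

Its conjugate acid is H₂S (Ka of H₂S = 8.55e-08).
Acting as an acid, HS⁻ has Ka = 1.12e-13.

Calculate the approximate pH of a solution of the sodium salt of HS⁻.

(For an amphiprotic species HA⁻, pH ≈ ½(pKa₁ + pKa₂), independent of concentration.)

pKa₁ = -log(8.55e-08) = 7.07; pKa₂ = -log(1.12e-13) = 12.95. For an amphiprotic species, pH ≈ ½(pKa₁ + pKa₂) = ½(7.07 + 12.95) = 10.01.

pH = 10.01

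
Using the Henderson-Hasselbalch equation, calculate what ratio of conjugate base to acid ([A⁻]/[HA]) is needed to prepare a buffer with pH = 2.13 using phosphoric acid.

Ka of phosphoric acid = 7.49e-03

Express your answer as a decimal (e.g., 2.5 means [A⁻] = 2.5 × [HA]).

pKa = -log(7.49e-03) = 2.1255. pH = pKa + log([A⁻]/[HA]), so log([A⁻]/[HA]) = pH − pKa = 2.13 − 2.1255 = 0.0045. [A⁻]/[HA] = 10^(0.0045) = 1.01

[A⁻]/[HA] = 1.01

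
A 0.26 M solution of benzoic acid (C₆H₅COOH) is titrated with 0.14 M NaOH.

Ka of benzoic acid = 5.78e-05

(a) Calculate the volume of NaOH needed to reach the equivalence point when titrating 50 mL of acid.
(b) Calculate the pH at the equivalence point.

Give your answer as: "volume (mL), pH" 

moles acid = 0.26 × 50/1000 = 0.013 mol; V_base = moles/0.14 × 1000 = 92.9 mL. At equivalence only the conjugate base is present: [A⁻] = 0.013/0.143 = 9.1000e-02 M. Kb = Kw/Ka = 1.73e-10; [OH⁻] = √(Kb × [A⁻]) = 3.9679e-06; pOH = 5.40; pH = 14 - pOH = 8.60.

V = 92.9 mL, pH = 8.60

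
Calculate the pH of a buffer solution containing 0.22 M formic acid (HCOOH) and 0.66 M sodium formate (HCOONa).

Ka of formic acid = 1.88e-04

pKa = -log(1.88e-04) = 3.73. pH = pKa + log([A⁻]/[HA]) = 3.73 + log(0.66/0.22)

pH = 4.20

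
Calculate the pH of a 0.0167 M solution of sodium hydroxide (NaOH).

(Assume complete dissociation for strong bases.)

[OH⁻] = 0.0167 M for strong base. pOH = -log[OH⁻] = 1.78, pH = 14 - pOH

pH = 12.22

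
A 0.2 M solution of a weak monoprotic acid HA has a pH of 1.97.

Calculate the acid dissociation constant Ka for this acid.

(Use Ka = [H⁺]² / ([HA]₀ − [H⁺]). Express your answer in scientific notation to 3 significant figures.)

[H⁺] = 10^(−pH) = 10^(−1.97) = 1.072e-02 M. For HA ⇌ H⁺ + A⁻, Ka = [H⁺][A⁻]/[HA] = [H⁺]² / ([HA]₀ − [H⁺]) = (1.072e-02)² / (0.2 − 1.072e-02) = 6.07e-04.

K_a = 6.07e-04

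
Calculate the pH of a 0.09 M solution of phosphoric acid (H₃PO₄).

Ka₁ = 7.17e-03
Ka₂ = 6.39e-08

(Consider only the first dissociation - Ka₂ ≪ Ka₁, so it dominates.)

First dissociation dominates. From Ka₁ = [H⁺][HA⁻]/[H₂A], x² + Ka₁·x − Ka₁·C = 0 with C = 0.09 M and Ka₁ = 7.17e-03. Solving: [H⁺] = (−Ka₁ + √(Ka₁² + 4·Ka₁·C)) / 2 = 2.2069e-02 M. pH = -log(2.2069e-02) = 1.66.

pH = 1.66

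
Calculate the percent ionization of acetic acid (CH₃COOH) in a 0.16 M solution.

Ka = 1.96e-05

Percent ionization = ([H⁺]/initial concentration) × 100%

Using Ka equilibrium: x² + Ka×x - Ka×C = 0. Solving: [H⁺] = 1.7611e-03. Percent = (1.7611e-03/0.16) × 100

Percent ionization = 1.1%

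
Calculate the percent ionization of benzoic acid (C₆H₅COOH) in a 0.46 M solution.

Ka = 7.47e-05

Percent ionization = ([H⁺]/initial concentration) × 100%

Using Ka equilibrium: x² + Ka×x - Ka×C = 0. Solving: [H⁺] = 5.8247e-03. Percent = (5.8247e-03/0.46) × 100

Percent ionization = 1.27%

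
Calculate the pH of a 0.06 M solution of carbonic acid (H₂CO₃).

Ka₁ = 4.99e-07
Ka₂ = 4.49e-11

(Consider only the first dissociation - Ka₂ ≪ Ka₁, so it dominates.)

First dissociation dominates. From Ka₁ = [H⁺][HA⁻]/[H₂A], x² + Ka₁·x − Ka₁·C = 0 with C = 0.06 M and Ka₁ = 4.99e-07. Solving: [H⁺] = (−Ka₁ + √(Ka₁² + 4·Ka₁·C)) / 2 = 1.7278e-04 M. pH = -log(1.7278e-04) = 3.76.

pH = 3.76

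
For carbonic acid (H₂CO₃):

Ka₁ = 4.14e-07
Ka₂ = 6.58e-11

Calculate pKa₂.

pKa₂ = -log(Ka₂) = -log(6.58e-11) = 10.18.

pK_{a2} = 10.18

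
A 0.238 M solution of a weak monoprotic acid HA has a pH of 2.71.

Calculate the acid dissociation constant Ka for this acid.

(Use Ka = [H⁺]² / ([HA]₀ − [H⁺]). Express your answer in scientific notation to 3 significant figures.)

[H⁺] = 10^(−pH) = 10^(−2.71) = 1.950e-03 M. For HA ⇌ H⁺ + A⁻, Ka = [H⁺][A⁻]/[HA] = [H⁺]² / ([HA]₀ − [H⁺]) = (1.950e-03)² / (0.238 − 1.950e-03) = 1.61e-05.

K_a = 1.61e-05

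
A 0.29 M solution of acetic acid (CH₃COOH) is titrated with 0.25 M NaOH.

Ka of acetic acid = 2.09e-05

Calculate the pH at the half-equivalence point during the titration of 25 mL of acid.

At half-equivalence [HA] = [A⁻], so Henderson-Hasselbalch gives pH = pKa = -log(2.09e-05) = 4.68.

pH = pKa = 4.68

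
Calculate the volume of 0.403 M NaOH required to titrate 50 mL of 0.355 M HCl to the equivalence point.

At equivalence: moles acid = moles base. moles HCl = 0.355 × 50/1000 = 0.01775 mol. V_base = moles / 0.403 × 1000 = 44.0 mL.

V_{base} = 44.0 mL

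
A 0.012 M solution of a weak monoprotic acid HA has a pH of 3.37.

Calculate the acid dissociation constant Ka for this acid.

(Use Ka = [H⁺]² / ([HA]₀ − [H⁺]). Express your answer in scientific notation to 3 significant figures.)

[H⁺] = 10^(−pH) = 10^(−3.37) = 4.266e-04 M. For HA ⇌ H⁺ + A⁻, Ka = [H⁺][A⁻]/[HA] = [H⁺]² / ([HA]₀ − [H⁺]) = (4.266e-04)² / (0.012 − 4.266e-04) = 1.57e-05.

K_a = 1.57e-05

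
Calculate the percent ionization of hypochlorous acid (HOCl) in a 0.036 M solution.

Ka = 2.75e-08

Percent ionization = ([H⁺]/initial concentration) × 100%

Using Ka equilibrium: x² + Ka×x - Ka×C = 0. Solving: [H⁺] = 3.1451e-05. Percent = (3.1451e-05/0.036) × 100

Percent ionization = 0.0874%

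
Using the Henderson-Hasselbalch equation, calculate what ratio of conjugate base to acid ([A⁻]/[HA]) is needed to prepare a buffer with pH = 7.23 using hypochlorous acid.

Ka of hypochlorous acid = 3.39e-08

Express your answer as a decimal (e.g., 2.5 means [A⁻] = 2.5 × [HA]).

pKa = -log(3.39e-08) = 7.4698. pH = pKa + log([A⁻]/[HA]), so log([A⁻]/[HA]) = pH − pKa = 7.23 − 7.4698 = -0.2398. [A⁻]/[HA] = 10^(-0.2398) = 0.576

[A⁻]/[HA] = 0.576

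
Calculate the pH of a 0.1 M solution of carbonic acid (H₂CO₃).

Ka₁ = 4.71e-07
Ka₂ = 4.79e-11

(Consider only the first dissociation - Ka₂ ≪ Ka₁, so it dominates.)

First dissociation dominates. From Ka₁ = [H⁺][HA⁻]/[H₂A], x² + Ka₁·x − Ka₁·C = 0 with C = 0.1 M and Ka₁ = 4.71e-07. Solving: [H⁺] = (−Ka₁ + √(Ka₁² + 4·Ka₁·C)) / 2 = 2.1679e-04 M. pH = -log(2.1679e-04) = 3.66.

pH = 3.66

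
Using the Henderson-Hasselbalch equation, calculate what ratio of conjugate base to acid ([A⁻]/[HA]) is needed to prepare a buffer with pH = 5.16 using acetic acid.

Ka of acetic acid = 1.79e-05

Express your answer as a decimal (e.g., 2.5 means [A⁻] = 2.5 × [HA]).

pKa = -log(1.79e-05) = 4.7471. pH = pKa + log([A⁻]/[HA]), so log([A⁻]/[HA]) = pH − pKa = 5.16 − 4.7471 = 0.4129. [A⁻]/[HA] = 10^(0.4129) = 2.59

[A⁻]/[HA] = 2.59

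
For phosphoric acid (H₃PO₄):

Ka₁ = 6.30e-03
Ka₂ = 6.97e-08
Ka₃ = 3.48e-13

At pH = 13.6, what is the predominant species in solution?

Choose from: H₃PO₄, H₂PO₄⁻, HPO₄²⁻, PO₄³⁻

pKa₁ = 2.20, pKa₂ = 7.16, pKa₃ = 12.46. For a polyprotic acid the predominant species crosses at each pKa: below pKa_n the protonated form dominates, above it the deprotonated form does. At pH = 13.6, the predominant species is PO₄³⁻.

PO₄³⁻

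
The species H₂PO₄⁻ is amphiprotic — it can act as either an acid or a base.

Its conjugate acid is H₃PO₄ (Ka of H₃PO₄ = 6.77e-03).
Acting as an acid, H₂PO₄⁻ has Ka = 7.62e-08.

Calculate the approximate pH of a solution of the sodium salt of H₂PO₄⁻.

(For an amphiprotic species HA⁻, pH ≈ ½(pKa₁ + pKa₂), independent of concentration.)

pKa₁ = -log(6.77e-03) = 2.17; pKa₂ = -log(7.62e-08) = 7.12. For an amphiprotic species, pH ≈ ½(pKa₁ + pKa₂) = ½(2.17 + 7.12) = 4.64.

pH = 4.64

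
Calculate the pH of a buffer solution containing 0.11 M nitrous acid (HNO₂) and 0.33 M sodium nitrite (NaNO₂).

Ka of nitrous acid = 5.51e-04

pKa = -log(5.51e-04) = 3.26. pH = pKa + log([A⁻]/[HA]) = 3.26 + log(0.33/0.11)

pH = 3.74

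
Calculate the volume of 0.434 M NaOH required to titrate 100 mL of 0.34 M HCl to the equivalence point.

At equivalence: moles acid = moles base. moles HCl = 0.34 × 100/1000 = 0.034 mol. V_base = moles / 0.434 × 1000 = 78.3 mL.

V_{base} = 78.3 mL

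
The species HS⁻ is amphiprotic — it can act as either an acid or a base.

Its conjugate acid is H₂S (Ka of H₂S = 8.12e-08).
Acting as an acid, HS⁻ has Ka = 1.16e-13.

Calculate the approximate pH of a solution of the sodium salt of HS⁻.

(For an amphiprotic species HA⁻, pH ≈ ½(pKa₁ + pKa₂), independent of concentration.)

pKa₁ = -log(8.12e-08) = 7.09; pKa₂ = -log(1.16e-13) = 12.94. For an amphiprotic species, pH ≈ ½(pKa₁ + pKa₂) = ½(7.09 + 12.94) = 10.01.

pH = 10.01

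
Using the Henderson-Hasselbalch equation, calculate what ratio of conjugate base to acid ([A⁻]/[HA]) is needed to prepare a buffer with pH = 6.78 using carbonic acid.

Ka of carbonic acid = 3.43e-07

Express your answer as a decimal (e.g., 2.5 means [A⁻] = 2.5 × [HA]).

pKa = -log(3.43e-07) = 6.4647. pH = pKa + log([A⁻]/[HA]), so log([A⁻]/[HA]) = pH − pKa = 6.78 − 6.4647 = 0.3153. [A⁻]/[HA] = 10^(0.3153) = 2.07

[A⁻]/[HA] = 2.07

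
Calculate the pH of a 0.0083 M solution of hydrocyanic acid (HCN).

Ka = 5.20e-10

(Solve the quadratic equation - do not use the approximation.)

x² + Ka×x - Ka×C = 0. Using quadratic formula: [H⁺] = 2.0772e-06

pH = 5.68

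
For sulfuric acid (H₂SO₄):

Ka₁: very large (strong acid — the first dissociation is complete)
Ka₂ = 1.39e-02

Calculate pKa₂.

pKa₂ = -log(Ka₂) = -log(1.39e-02) = 1.86.

pK_{a2} = 1.86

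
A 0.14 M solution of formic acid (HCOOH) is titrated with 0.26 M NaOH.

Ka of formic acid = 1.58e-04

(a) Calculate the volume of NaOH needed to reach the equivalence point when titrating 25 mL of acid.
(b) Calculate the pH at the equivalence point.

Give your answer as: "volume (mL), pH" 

moles acid = 0.14 × 25/1000 = 0.0035 mol; V_base = moles/0.26 × 1000 = 13.5 mL. At equivalence only the conjugate base is present: [A⁻] = 0.0035/0.038 = 9.1000e-02 M. Kb = Kw/Ka = 6.33e-11; [OH⁻] = √(Kb × [A⁻]) = 2.3999e-06; pOH = 5.62; pH = 14 - pOH = 8.38.

V = 13.5 mL, pH = 8.38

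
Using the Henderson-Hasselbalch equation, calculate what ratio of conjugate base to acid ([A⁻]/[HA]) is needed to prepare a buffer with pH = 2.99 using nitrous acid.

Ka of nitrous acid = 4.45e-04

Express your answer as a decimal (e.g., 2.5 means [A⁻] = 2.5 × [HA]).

pKa = -log(4.45e-04) = 3.3516. pH = pKa + log([A⁻]/[HA]), so log([A⁻]/[HA]) = pH − pKa = 2.99 − 3.3516 = -0.3616. [A⁻]/[HA] = 10^(-0.3616) = 0.435

[A⁻]/[HA] = 0.435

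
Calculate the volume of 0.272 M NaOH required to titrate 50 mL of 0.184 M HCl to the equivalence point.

At equivalence: moles acid = moles base. moles HCl = 0.184 × 50/1000 = 0.0092 mol. V_base = moles / 0.272 × 1000 = 33.8 mL.

V_{base} = 33.8 mL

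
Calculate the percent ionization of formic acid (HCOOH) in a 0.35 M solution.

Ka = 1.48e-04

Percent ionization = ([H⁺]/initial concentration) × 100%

Using Ka equilibrium: x² + Ka×x - Ka×C = 0. Solving: [H⁺] = 7.1236e-03. Percent = (7.1236e-03/0.35) × 100

Percent ionization = 2.04%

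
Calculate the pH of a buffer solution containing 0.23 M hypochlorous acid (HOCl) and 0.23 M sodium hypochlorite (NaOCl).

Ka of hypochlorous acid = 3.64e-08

pKa = -log(3.64e-08) = 7.44. pH = pKa + log([A⁻]/[HA]) = 7.44 + log(0.23/0.23)

pH = 7.44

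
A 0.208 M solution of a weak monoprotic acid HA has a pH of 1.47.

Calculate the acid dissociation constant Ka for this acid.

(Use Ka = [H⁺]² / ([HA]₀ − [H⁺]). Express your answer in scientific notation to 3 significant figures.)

[H⁺] = 10^(−pH) = 10^(−1.47) = 3.388e-02 M. For HA ⇌ H⁺ + A⁻, Ka = [H⁺][A⁻]/[HA] = [H⁺]² / ([HA]₀ − [H⁺]) = (3.388e-02)² / (0.208 − 3.388e-02) = 6.59e-03.

K_a = 6.59e-03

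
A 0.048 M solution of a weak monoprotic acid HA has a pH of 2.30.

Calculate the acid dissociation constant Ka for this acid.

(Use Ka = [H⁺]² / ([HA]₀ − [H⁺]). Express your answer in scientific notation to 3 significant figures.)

[H⁺] = 10^(−pH) = 10^(−2.30) = 5.012e-03 M. For HA ⇌ H⁺ + A⁻, Ka = [H⁺][A⁻]/[HA] = [H⁺]² / ([HA]₀ − [H⁺]) = (5.012e-03)² / (0.048 − 5.012e-03) = 5.84e-04.

K_a = 5.84e-04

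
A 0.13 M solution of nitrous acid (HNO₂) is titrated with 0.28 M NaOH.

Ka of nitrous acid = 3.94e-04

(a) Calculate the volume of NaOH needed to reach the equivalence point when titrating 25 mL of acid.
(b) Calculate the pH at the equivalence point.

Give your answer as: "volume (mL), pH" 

moles acid = 0.13 × 25/1000 = 0.00325 mol; V_base = moles/0.28 × 1000 = 11.6 mL. At equivalence only the conjugate base is present: [A⁻] = 0.00325/0.037 = 8.8780e-02 M. Kb = Kw/Ka = 2.54e-11; [OH⁻] = √(Kb × [A⁻]) = 1.5011e-06; pOH = 5.82; pH = 14 - pOH = 8.18.

V = 11.6 mL, pH = 8.18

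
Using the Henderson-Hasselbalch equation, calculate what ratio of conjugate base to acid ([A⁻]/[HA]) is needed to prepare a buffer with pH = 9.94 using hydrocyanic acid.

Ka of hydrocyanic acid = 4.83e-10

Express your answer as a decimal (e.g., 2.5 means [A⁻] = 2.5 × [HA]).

pKa = -log(4.83e-10) = 9.3161. pH = pKa + log([A⁻]/[HA]), so log([A⁻]/[HA]) = pH − pKa = 9.94 − 9.3161 = 0.6239. [A⁻]/[HA] = 10^(0.6239) = 4.21

[A⁻]/[HA] = 4.21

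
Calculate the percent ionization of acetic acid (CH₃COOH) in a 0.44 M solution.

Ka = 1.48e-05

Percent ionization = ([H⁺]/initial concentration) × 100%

Using Ka equilibrium: x² + Ka×x - Ka×C = 0. Solving: [H⁺] = 2.5445e-03. Percent = (2.5445e-03/0.44) × 100

Percent ionization = 0.578%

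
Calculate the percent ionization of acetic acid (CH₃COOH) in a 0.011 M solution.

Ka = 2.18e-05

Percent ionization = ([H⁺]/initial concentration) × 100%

Using Ka equilibrium: x² + Ka×x - Ka×C = 0. Solving: [H⁺] = 4.7892e-04. Percent = (4.7892e-04/0.011) × 100

Percent ionization = 4.35%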